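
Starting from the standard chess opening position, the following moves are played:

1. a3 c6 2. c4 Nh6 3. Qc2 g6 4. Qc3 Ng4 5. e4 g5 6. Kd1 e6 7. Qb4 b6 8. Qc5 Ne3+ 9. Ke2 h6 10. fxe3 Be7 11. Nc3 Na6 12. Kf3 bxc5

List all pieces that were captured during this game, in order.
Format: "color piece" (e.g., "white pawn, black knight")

Tracking captures:
  fxe3: captured black knight
  bxc5: captured white queen

black knight, white queen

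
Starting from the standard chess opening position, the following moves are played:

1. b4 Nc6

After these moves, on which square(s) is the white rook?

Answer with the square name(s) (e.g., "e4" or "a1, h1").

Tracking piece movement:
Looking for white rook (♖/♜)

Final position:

  a b c d e f g h
  ─────────────────
8│♜ · ♝ ♛ ♚ ♝ ♞ ♜│8
7│♟ ♟ ♟ ♟ ♟ ♟ ♟ ♟│7
6│· · ♞ · · · · ·│6
5│· · · · · · · ·│5
4│· ♙ · · · · · ·│4
3│· · · · · · · ·│3
2│♙ · ♙ ♙ ♙ ♙ ♙ ♙│2
1│♖ ♘ ♗ ♕ ♔ ♗ ♘ ♖│1
  ─────────────────
  a b c d e f g h


a1, h1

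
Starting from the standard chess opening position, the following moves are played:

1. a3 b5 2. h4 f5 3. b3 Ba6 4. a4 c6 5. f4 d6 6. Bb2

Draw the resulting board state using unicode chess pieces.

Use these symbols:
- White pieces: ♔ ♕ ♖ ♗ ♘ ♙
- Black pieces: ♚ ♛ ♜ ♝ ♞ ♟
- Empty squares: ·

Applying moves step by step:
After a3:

♜ ♞ ♝ ♛ ♚ ♝ ♞ ♜
♟ ♟ ♟ ♟ ♟ ♟ ♟ ♟
· · · · · · · ·
· · · · · · · ·
· · · · · · · ·
♙ · · · · · · ·
· ♙ ♙ ♙ ♙ ♙ ♙ ♙
♖ ♘ ♗ ♕ ♔ ♗ ♘ ♖


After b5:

♜ ♞ ♝ ♛ ♚ ♝ ♞ ♜
♟ · ♟ ♟ ♟ ♟ ♟ ♟
· · · · · · · ·
· ♟ · · · · · ·
· · · · · · · ·
♙ · · · · · · ·
· ♙ ♙ ♙ ♙ ♙ ♙ ♙
♖ ♘ ♗ ♕ ♔ ♗ ♘ ♖


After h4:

♜ ♞ ♝ ♛ ♚ ♝ ♞ ♜
♟ · ♟ ♟ ♟ ♟ ♟ ♟
· · · · · · · ·
· ♟ · · · · · ·
· · · · · · · ♙
♙ · · · · · · ·
· ♙ ♙ ♙ ♙ ♙ ♙ ·
♖ ♘ ♗ ♕ ♔ ♗ ♘ ♖


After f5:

♜ ♞ ♝ ♛ ♚ ♝ ♞ ♜
♟ · ♟ ♟ ♟ · ♟ ♟
· · · · · · · ·
· ♟ · · · ♟ · ·
· · · · · · · ♙
♙ · · · · · · ·
· ♙ ♙ ♙ ♙ ♙ ♙ ·
♖ ♘ ♗ ♕ ♔ ♗ ♘ ♖


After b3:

♜ ♞ ♝ ♛ ♚ ♝ ♞ ♜
♟ · ♟ ♟ ♟ · ♟ ♟
· · · · · · · ·
· ♟ · · · ♟ · ·
· · · · · · · ♙
♙ ♙ · · · · · ·
· · ♙ ♙ ♙ ♙ ♙ ·
♖ ♘ ♗ ♕ ♔ ♗ ♘ ♖


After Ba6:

♜ ♞ · ♛ ♚ ♝ ♞ ♜
♟ · ♟ ♟ ♟ · ♟ ♟
♝ · · · · · · ·
· ♟ · · · ♟ · ·
· · · · · · · ♙
♙ ♙ · · · · · ·
· · ♙ ♙ ♙ ♙ ♙ ·
♖ ♘ ♗ ♕ ♔ ♗ ♘ ♖


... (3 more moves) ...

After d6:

♜ ♞ · ♛ ♚ ♝ ♞ ♜
♟ · · · ♟ · ♟ ♟
♝ · ♟ ♟ · · · ·
· ♟ · · · ♟ · ·
♙ · · · · ♙ · ♙
· ♙ · · · · · ·
· · ♙ ♙ ♙ · ♙ ·
♖ ♘ ♗ ♕ ♔ ♗ ♘ ♖


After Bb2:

♜ ♞ · ♛ ♚ ♝ ♞ ♜
♟ · · · ♟ · ♟ ♟
♝ · ♟ ♟ · · · ·
· ♟ · · · ♟ · ·
♙ · · · · ♙ · ♙
· ♙ · · · · · ·
· ♗ ♙ ♙ ♙ · ♙ ·
♖ ♘ · ♕ ♔ ♗ ♘ ♖



  a b c d e f g h
  ─────────────────
8│♜ ♞ · ♛ ♚ ♝ ♞ ♜│8
7│♟ · · · ♟ · ♟ ♟│7
6│♝ · ♟ ♟ · · · ·│6
5│· ♟ · · · ♟ · ·│5
4│♙ · · · · ♙ · ♙│4
3│· ♙ · · · · · ·│3
2│· ♗ ♙ ♙ ♙ · ♙ ·│2
1│♖ ♘ · ♕ ♔ ♗ ♘ ♖│1
  ─────────────────
  a b c d e f g h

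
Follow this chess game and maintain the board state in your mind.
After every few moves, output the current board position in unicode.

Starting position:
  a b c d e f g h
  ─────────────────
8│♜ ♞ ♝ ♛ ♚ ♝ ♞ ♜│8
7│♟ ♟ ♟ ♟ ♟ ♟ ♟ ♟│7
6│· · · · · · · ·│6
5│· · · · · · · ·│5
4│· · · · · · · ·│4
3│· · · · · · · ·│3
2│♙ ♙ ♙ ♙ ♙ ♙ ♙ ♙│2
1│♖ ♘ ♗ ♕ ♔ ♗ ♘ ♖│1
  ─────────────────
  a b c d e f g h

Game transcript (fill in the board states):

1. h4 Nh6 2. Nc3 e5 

  a b c d e f g h
  ─────────────────
8│♜ ♞ ♝ ♛ ♚ ♝ · ♜│8
7│♟ ♟ ♟ ♟ · ♟ ♟ ♟│7
6│· · · · · · · ♞│6
5│· · · · ♟ · · ·│5
4│· · · · · · · ♙│4
3│· · ♘ · · · · ·│3
2│♙ ♙ ♙ ♙ ♙ ♙ ♙ ·│2
1│♖ · ♗ ♕ ♔ ♗ ♘ ♖│1
  ─────────────────
  a b c d e f g h

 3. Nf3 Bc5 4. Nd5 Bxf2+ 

  a b c d e f g h
  ─────────────────
8│♜ ♞ ♝ ♛ ♚ · · ♜│8
7│♟ ♟ ♟ ♟ · ♟ ♟ ♟│7
6│· · · · · · · ♞│6
5│· · · ♘ ♟ · · ·│5
4│· · · · · · · ♙│4
3│· · · · · ♘ · ·│3
2│♙ ♙ ♙ ♙ ♙ ♝ ♙ ·│2
1│♖ · ♗ ♕ ♔ ♗ · ♖│1
  ─────────────────
  a b c d e f g h

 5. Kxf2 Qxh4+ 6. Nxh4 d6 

  a b c d e f g h
  ─────────────────
8│♜ ♞ ♝ · ♚ · · ♜│8
7│♟ ♟ ♟ · · ♟ ♟ ♟│7
6│· · · ♟ · · · ♞│6
5│· · · ♘ ♟ · · ·│5
4│· · · · · · · ♘│4
3│· · · · · · · ·│3
2│♙ ♙ ♙ ♙ ♙ ♔ ♙ ·│2
1│♖ · ♗ ♕ · ♗ · ♖│1
  ─────────────────
  a b c d e f g h

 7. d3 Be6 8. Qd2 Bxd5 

  a b c d e f g h
  ─────────────────
8│♜ ♞ · · ♚ · · ♜│8
7│♟ ♟ ♟ · · ♟ ♟ ♟│7
6│· · · ♟ · · · ♞│6
5│· · · ♝ ♟ · · ·│5
4│· · · · · · · ♘│4
3│· · · ♙ · · · ·│3
2│♙ ♙ ♙ ♕ ♙ ♔ ♙ ·│2
1│♖ · ♗ · · ♗ · ♖│1
  ─────────────────
  a b c d e f g h

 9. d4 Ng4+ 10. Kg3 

  a b c d e f g h
  ─────────────────
8│♜ ♞ · · ♚ · · ♜│8
7│♟ ♟ ♟ · · ♟ ♟ ♟│7
6│· · · ♟ · · · ·│6
5│· · · ♝ ♟ · · ·│5
4│· · · ♙ · · ♞ ♘│4
3│· · · · · · ♔ ·│3
2│♙ ♙ ♙ ♕ ♙ · ♙ ·│2
1│♖ · ♗ · · ♗ · ♖│1
  ─────────────────
  a b c d e f g h


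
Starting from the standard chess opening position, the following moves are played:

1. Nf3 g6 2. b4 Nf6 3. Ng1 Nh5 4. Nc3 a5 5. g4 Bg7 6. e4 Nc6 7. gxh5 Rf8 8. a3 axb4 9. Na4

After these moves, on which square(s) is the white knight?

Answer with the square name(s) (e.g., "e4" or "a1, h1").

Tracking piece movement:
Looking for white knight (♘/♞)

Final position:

  a b c d e f g h
  ─────────────────
8│♜ · ♝ ♛ ♚ ♜ · ·│8
7│· ♟ ♟ ♟ ♟ ♟ ♝ ♟│7
6│· · ♞ · · · ♟ ·│6
5│· · · · · · · ♙│5
4│♘ ♟ · · ♙ · · ·│4
3│♙ · · · · · · ·│3
2│· · ♙ ♙ · ♙ · ♙│2
1│♖ · ♗ ♕ ♔ ♗ ♘ ♖│1
  ─────────────────
  a b c d e f g h


a4, g1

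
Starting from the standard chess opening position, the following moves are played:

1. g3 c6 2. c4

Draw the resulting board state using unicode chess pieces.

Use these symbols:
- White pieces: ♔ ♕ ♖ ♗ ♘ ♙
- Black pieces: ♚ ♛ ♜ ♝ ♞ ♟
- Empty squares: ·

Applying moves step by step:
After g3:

♜ ♞ ♝ ♛ ♚ ♝ ♞ ♜
♟ ♟ ♟ ♟ ♟ ♟ ♟ ♟
· · · · · · · ·
· · · · · · · ·
· · · · · · · ·
· · · · · · ♙ ·
♙ ♙ ♙ ♙ ♙ ♙ · ♙
♖ ♘ ♗ ♕ ♔ ♗ ♘ ♖


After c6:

♜ ♞ ♝ ♛ ♚ ♝ ♞ ♜
♟ ♟ · ♟ ♟ ♟ ♟ ♟
· · ♟ · · · · ·
· · · · · · · ·
· · · · · · · ·
· · · · · · ♙ ·
♙ ♙ ♙ ♙ ♙ ♙ · ♙
♖ ♘ ♗ ♕ ♔ ♗ ♘ ♖


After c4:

♜ ♞ ♝ ♛ ♚ ♝ ♞ ♜
♟ ♟ · ♟ ♟ ♟ ♟ ♟
· · ♟ · · · · ·
· · · · · · · ·
· · ♙ · · · · ·
· · · · · · ♙ ·
♙ ♙ · ♙ ♙ ♙ · ♙
♖ ♘ ♗ ♕ ♔ ♗ ♘ ♖



  a b c d e f g h
  ─────────────────
8│♜ ♞ ♝ ♛ ♚ ♝ ♞ ♜│8
7│♟ ♟ · ♟ ♟ ♟ ♟ ♟│7
6│· · ♟ · · · · ·│6
5│· · · · · · · ·│5
4│· · ♙ · · · · ·│4
3│· · · · · · ♙ ·│3
2│♙ ♙ · ♙ ♙ ♙ · ♙│2
1│♖ ♘ ♗ ♕ ♔ ♗ ♘ ♖│1
  ─────────────────
  a b c d e f g h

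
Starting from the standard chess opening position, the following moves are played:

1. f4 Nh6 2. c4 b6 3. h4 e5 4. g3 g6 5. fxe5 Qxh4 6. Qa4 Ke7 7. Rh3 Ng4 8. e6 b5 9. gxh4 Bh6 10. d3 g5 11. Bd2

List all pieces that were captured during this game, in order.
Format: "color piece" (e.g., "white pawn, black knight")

Tracking captures:
  fxe5: captured black pawn
  Qxh4: captured white pawn
  gxh4: captured black queen

black pawn, white pawn, black queen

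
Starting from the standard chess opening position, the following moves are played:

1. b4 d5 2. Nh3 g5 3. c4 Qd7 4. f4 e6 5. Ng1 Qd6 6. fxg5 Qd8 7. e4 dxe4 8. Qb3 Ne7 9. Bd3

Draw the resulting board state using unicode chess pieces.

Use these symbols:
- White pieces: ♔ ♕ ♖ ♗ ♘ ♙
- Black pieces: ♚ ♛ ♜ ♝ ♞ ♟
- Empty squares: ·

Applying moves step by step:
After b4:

♜ ♞ ♝ ♛ ♚ ♝ ♞ ♜
♟ ♟ ♟ ♟ ♟ ♟ ♟ ♟
· · · · · · · ·
· · · · · · · ·
· ♙ · · · · · ·
· · · · · · · ·
♙ · ♙ ♙ ♙ ♙ ♙ ♙
♖ ♘ ♗ ♕ ♔ ♗ ♘ ♖


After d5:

♜ ♞ ♝ ♛ ♚ ♝ ♞ ♜
♟ ♟ ♟ · ♟ ♟ ♟ ♟
· · · · · · · ·
· · · ♟ · · · ·
· ♙ · · · · · ·
· · · · · · · ·
♙ · ♙ ♙ ♙ ♙ ♙ ♙
♖ ♘ ♗ ♕ ♔ ♗ ♘ ♖


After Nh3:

♜ ♞ ♝ ♛ ♚ ♝ ♞ ♜
♟ ♟ ♟ · ♟ ♟ ♟ ♟
· · · · · · · ·
· · · ♟ · · · ·
· ♙ · · · · · ·
· · · · · · · ♘
♙ · ♙ ♙ ♙ ♙ ♙ ♙
♖ ♘ ♗ ♕ ♔ ♗ · ♖


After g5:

♜ ♞ ♝ ♛ ♚ ♝ ♞ ♜
♟ ♟ ♟ · ♟ ♟ · ♟
· · · · · · · ·
· · · ♟ · · ♟ ·
· ♙ · · · · · ·
· · · · · · · ♘
♙ · ♙ ♙ ♙ ♙ ♙ ♙
♖ ♘ ♗ ♕ ♔ ♗ · ♖


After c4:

♜ ♞ ♝ ♛ ♚ ♝ ♞ ♜
♟ ♟ ♟ · ♟ ♟ · ♟
· · · · · · · ·
· · · ♟ · · ♟ ·
· ♙ ♙ · · · · ·
· · · · · · · ♘
♙ · · ♙ ♙ ♙ ♙ ♙
♖ ♘ ♗ ♕ ♔ ♗ · ♖


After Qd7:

♜ ♞ ♝ · ♚ ♝ ♞ ♜
♟ ♟ ♟ ♛ ♟ ♟ · ♟
· · · · · · · ·
· · · ♟ · · ♟ ·
· ♙ ♙ · · · · ·
· · · · · · · ♘
♙ · · ♙ ♙ ♙ ♙ ♙
♖ ♘ ♗ ♕ ♔ ♗ · ♖


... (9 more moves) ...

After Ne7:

♜ ♞ ♝ ♛ ♚ ♝ · ♜
♟ ♟ ♟ · ♞ ♟ · ♟
· · · · ♟ · · ·
· · · · · · ♙ ·
· ♙ ♙ · ♟ · · ·
· ♕ · · · · · ·
♙ · · ♙ · · ♙ ♙
♖ ♘ ♗ · ♔ ♗ ♘ ♖


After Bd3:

♜ ♞ ♝ ♛ ♚ ♝ · ♜
♟ ♟ ♟ · ♞ ♟ · ♟
· · · · ♟ · · ·
· · · · · · ♙ ·
· ♙ ♙ · ♟ · · ·
· ♕ · ♗ · · · ·
♙ · · ♙ · · ♙ ♙
♖ ♘ ♗ · ♔ · ♘ ♖



  a b c d e f g h
  ─────────────────
8│♜ ♞ ♝ ♛ ♚ ♝ · ♜│8
7│♟ ♟ ♟ · ♞ ♟ · ♟│7
6│· · · · ♟ · · ·│6
5│· · · · · · ♙ ·│5
4│· ♙ ♙ · ♟ · · ·│4
3│· ♕ · ♗ · · · ·│3
2│♙ · · ♙ · · ♙ ♙│2
1│♖ ♘ ♗ · ♔ · ♘ ♖│1
  ─────────────────
  a b c d e f g h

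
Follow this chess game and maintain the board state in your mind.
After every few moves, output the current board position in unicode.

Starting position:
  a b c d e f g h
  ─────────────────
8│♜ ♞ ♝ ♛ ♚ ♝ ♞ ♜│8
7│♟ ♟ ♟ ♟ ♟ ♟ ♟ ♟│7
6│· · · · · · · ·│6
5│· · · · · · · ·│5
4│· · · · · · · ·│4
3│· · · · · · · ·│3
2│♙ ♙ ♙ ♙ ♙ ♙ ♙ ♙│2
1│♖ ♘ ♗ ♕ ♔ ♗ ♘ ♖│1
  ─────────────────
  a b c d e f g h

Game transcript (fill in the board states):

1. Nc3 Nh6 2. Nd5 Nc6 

  a b c d e f g h
  ─────────────────
8│♜ · ♝ ♛ ♚ ♝ · ♜│8
7│♟ ♟ ♟ ♟ ♟ ♟ ♟ ♟│7
6│· · ♞ · · · · ♞│6
5│· · · ♘ · · · ·│5
4│· · · · · · · ·│4
3│· · · · · · · ·│3
2│♙ ♙ ♙ ♙ ♙ ♙ ♙ ♙│2
1│♖ · ♗ ♕ ♔ ♗ ♘ ♖│1
  ─────────────────
  a b c d e f g h

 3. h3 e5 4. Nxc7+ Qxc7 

  a b c d e f g h
  ─────────────────
8│♜ · ♝ · ♚ ♝ · ♜│8
7│♟ ♟ ♛ ♟ · ♟ ♟ ♟│7
6│· · ♞ · · · · ♞│6
5│· · · · ♟ · · ·│5
4│· · · · · · · ·│4
3│· · · · · · · ♙│3
2│♙ ♙ ♙ ♙ ♙ ♙ ♙ ·│2
1│♖ · ♗ ♕ ♔ ♗ ♘ ♖│1
  ─────────────────
  a b c d e f g h

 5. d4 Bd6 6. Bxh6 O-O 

  a b c d e f g h
  ─────────────────
8│♜ · ♝ · · ♜ ♚ ·│8
7│♟ ♟ ♛ ♟ · ♟ ♟ ♟│7
6│· · ♞ ♝ · · · ♗│6
5│· · · · ♟ · · ·│5
4│· · · ♙ · · · ·│4
3│· · · · · · · ♙│3
2│♙ ♙ ♙ · ♙ ♙ ♙ ·│2
1│♖ · · ♕ ♔ ♗ ♘ ♖│1
  ─────────────────
  a b c d e f g h

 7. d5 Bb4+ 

  a b c d e f g h
  ─────────────────
8│♜ · ♝ · · ♜ ♚ ·│8
7│♟ ♟ ♛ ♟ · ♟ ♟ ♟│7
6│· · ♞ · · · · ♗│6
5│· · · ♙ ♟ · · ·│5
4│· ♝ · · · · · ·│4
3│· · · · · · · ♙│3
2│♙ ♙ ♙ · ♙ ♙ ♙ ·│2
1│♖ · · ♕ ♔ ♗ ♘ ♖│1
  ─────────────────
  a b c d e f g h


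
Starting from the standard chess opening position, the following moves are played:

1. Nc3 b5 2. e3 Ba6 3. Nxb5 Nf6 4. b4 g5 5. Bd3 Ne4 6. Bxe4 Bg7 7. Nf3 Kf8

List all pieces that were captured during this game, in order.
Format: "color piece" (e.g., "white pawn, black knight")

Tracking captures:
  Nxb5: captured black pawn
  Bxe4: captured black knight

black pawn, black knight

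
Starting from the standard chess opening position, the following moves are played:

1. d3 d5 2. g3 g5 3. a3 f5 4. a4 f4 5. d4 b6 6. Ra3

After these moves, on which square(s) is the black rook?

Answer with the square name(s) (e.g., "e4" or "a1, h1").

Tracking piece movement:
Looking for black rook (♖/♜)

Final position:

  a b c d e f g h
  ─────────────────
8│♜ ♞ ♝ ♛ ♚ ♝ ♞ ♜│8
7│♟ · ♟ · ♟ · · ♟│7
6│· ♟ · · · · · ·│6
5│· · · ♟ · · ♟ ·│5
4│♙ · · ♙ · ♟ · ·│4
3│♖ · · · · · ♙ ·│3
2│· ♙ ♙ · ♙ ♙ · ♙│2
1│· ♘ ♗ ♕ ♔ ♗ ♘ ♖│1
  ─────────────────
  a b c d e f g h


a8, h8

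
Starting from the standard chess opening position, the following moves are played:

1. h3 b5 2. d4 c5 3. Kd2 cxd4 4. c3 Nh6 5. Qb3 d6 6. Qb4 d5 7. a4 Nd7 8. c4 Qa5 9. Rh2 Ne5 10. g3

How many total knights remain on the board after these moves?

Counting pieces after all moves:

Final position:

  a b c d e f g h
  ─────────────────
8│♜ · ♝ · ♚ ♝ · ♜│8
7│♟ · · · ♟ ♟ ♟ ♟│7
6│· · · · · · · ♞│6
5│♛ ♟ · ♟ ♞ · · ·│5
4│♙ ♕ ♙ ♟ · · · ·│4
3│· · · · · · ♙ ♙│3
2│· ♙ · ♔ ♙ ♙ · ♖│2
1│♖ ♘ ♗ · · ♗ ♘ ·│1
  ─────────────────
  a b c d e f g h


4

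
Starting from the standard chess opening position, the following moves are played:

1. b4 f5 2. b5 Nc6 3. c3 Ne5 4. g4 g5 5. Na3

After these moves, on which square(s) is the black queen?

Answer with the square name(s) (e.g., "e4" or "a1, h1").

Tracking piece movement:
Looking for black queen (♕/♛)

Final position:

  a b c d e f g h
  ─────────────────
8│♜ · ♝ ♛ ♚ ♝ ♞ ♜│8
7│♟ ♟ ♟ ♟ ♟ · · ♟│7
6│· · · · · · · ·│6
5│· ♙ · · ♞ ♟ ♟ ·│5
4│· · · · · · ♙ ·│4
3│♘ · ♙ · · · · ·│3
2│♙ · · ♙ ♙ ♙ · ♙│2
1│♖ · ♗ ♕ ♔ ♗ ♘ ♖│1
  ─────────────────
  a b c d e f g h


d8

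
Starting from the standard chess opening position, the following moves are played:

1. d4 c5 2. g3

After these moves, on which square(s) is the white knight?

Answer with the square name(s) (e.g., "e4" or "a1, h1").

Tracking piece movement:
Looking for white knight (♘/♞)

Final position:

  a b c d e f g h
  ─────────────────
8│♜ ♞ ♝ ♛ ♚ ♝ ♞ ♜│8
7│♟ ♟ · ♟ ♟ ♟ ♟ ♟│7
6│· · · · · · · ·│6
5│· · ♟ · · · · ·│5
4│· · · ♙ · · · ·│4
3│· · · · · · ♙ ·│3
2│♙ ♙ ♙ · ♙ ♙ · ♙│2
1│♖ ♘ ♗ ♕ ♔ ♗ ♘ ♖│1
  ─────────────────
  a b c d e f g h


b1, g1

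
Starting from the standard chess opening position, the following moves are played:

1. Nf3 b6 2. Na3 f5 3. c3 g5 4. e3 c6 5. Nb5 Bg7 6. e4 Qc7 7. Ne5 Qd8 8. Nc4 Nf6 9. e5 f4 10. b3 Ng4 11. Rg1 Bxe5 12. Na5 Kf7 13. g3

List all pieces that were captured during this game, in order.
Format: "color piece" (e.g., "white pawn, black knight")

Tracking captures:
  Bxe5: captured white pawn

white pawn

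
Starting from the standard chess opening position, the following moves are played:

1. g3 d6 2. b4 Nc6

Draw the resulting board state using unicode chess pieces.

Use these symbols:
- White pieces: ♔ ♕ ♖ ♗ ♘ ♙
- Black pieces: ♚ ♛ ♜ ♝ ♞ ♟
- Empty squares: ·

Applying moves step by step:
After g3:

♜ ♞ ♝ ♛ ♚ ♝ ♞ ♜
♟ ♟ ♟ ♟ ♟ ♟ ♟ ♟
· · · · · · · ·
· · · · · · · ·
· · · · · · · ·
· · · · · · ♙ ·
♙ ♙ ♙ ♙ ♙ ♙ · ♙
♖ ♘ ♗ ♕ ♔ ♗ ♘ ♖


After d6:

♜ ♞ ♝ ♛ ♚ ♝ ♞ ♜
♟ ♟ ♟ · ♟ ♟ ♟ ♟
· · · ♟ · · · ·
· · · · · · · ·
· · · · · · · ·
· · · · · · ♙ ·
♙ ♙ ♙ ♙ ♙ ♙ · ♙
♖ ♘ ♗ ♕ ♔ ♗ ♘ ♖


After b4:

♜ ♞ ♝ ♛ ♚ ♝ ♞ ♜
♟ ♟ ♟ · ♟ ♟ ♟ ♟
· · · ♟ · · · ·
· · · · · · · ·
· ♙ · · · · · ·
· · · · · · ♙ ·
♙ · ♙ ♙ ♙ ♙ · ♙
♖ ♘ ♗ ♕ ♔ ♗ ♘ ♖


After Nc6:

♜ · ♝ ♛ ♚ ♝ ♞ ♜
♟ ♟ ♟ · ♟ ♟ ♟ ♟
· · ♞ ♟ · · · ·
· · · · · · · ·
· ♙ · · · · · ·
· · · · · · ♙ ·
♙ · ♙ ♙ ♙ ♙ · ♙
♖ ♘ ♗ ♕ ♔ ♗ ♘ ♖



  a b c d e f g h
  ─────────────────
8│♜ · ♝ ♛ ♚ ♝ ♞ ♜│8
7│♟ ♟ ♟ · ♟ ♟ ♟ ♟│7
6│· · ♞ ♟ · · · ·│6
5│· · · · · · · ·│5
4│· ♙ · · · · · ·│4
3│· · · · · · ♙ ·│3
2│♙ · ♙ ♙ ♙ ♙ · ♙│2
1│♖ ♘ ♗ ♕ ♔ ♗ ♘ ♖│1
  ─────────────────
  a b c d e f g h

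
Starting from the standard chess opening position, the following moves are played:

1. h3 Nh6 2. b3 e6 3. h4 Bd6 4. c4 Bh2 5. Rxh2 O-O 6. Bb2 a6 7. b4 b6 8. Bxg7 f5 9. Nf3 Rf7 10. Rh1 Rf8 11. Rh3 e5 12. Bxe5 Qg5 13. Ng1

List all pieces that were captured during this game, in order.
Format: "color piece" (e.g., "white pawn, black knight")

Tracking captures:
  Rxh2: captured black bishop
  Bxg7: captured black pawn
  Bxe5: captured black pawn

black bishop, black pawn, black pawn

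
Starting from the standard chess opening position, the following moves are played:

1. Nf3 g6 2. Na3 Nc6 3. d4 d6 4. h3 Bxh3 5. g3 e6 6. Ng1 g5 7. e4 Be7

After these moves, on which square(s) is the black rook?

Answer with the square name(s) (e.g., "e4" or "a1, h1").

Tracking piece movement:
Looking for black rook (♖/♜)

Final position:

  a b c d e f g h
  ─────────────────
8│♜ · · ♛ ♚ · ♞ ♜│8
7│♟ ♟ ♟ · ♝ ♟ · ♟│7
6│· · ♞ ♟ ♟ · · ·│6
5│· · · · · · ♟ ·│5
4│· · · ♙ ♙ · · ·│4
3│♘ · · · · · ♙ ♝│3
2│♙ ♙ ♙ · · ♙ · ·│2
1│♖ · ♗ ♕ ♔ ♗ ♘ ♖│1
  ─────────────────
  a b c d e f g h


a8, h8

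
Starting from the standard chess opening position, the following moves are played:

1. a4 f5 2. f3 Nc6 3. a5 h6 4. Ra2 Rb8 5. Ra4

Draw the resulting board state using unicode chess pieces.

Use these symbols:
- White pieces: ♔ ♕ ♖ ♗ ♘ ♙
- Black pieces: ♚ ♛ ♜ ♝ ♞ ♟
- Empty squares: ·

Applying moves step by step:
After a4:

♜ ♞ ♝ ♛ ♚ ♝ ♞ ♜
♟ ♟ ♟ ♟ ♟ ♟ ♟ ♟
· · · · · · · ·
· · · · · · · ·
♙ · · · · · · ·
· · · · · · · ·
· ♙ ♙ ♙ ♙ ♙ ♙ ♙
♖ ♘ ♗ ♕ ♔ ♗ ♘ ♖


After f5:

♜ ♞ ♝ ♛ ♚ ♝ ♞ ♜
♟ ♟ ♟ ♟ ♟ · ♟ ♟
· · · · · · · ·
· · · · · ♟ · ·
♙ · · · · · · ·
· · · · · · · ·
· ♙ ♙ ♙ ♙ ♙ ♙ ♙
♖ ♘ ♗ ♕ ♔ ♗ ♘ ♖


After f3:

♜ ♞ ♝ ♛ ♚ ♝ ♞ ♜
♟ ♟ ♟ ♟ ♟ · ♟ ♟
· · · · · · · ·
· · · · · ♟ · ·
♙ · · · · · · ·
· · · · · ♙ · ·
· ♙ ♙ ♙ ♙ · ♙ ♙
♖ ♘ ♗ ♕ ♔ ♗ ♘ ♖


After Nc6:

♜ · ♝ ♛ ♚ ♝ ♞ ♜
♟ ♟ ♟ ♟ ♟ · ♟ ♟
· · ♞ · · · · ·
· · · · · ♟ · ·
♙ · · · · · · ·
· · · · · ♙ · ·
· ♙ ♙ ♙ ♙ · ♙ ♙
♖ ♘ ♗ ♕ ♔ ♗ ♘ ♖


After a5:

♜ · ♝ ♛ ♚ ♝ ♞ ♜
♟ ♟ ♟ ♟ ♟ · ♟ ♟
· · ♞ · · · · ·
♙ · · · · ♟ · ·
· · · · · · · ·
· · · · · ♙ · ·
· ♙ ♙ ♙ ♙ · ♙ ♙
♖ ♘ ♗ ♕ ♔ ♗ ♘ ♖


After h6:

♜ · ♝ ♛ ♚ ♝ ♞ ♜
♟ ♟ ♟ ♟ ♟ · ♟ ·
· · ♞ · · · · ♟
♙ · · · · ♟ · ·
· · · · · · · ·
· · · · · ♙ · ·
· ♙ ♙ ♙ ♙ · ♙ ♙
♖ ♘ ♗ ♕ ♔ ♗ ♘ ♖


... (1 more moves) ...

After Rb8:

· ♜ ♝ ♛ ♚ ♝ ♞ ♜
♟ ♟ ♟ ♟ ♟ · ♟ ·
· · ♞ · · · · ♟
♙ · · · · ♟ · ·
· · · · · · · ·
· · · · · ♙ · ·
♖ ♙ ♙ ♙ ♙ · ♙ ♙
· ♘ ♗ ♕ ♔ ♗ ♘ ♖


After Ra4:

· ♜ ♝ ♛ ♚ ♝ ♞ ♜
♟ ♟ ♟ ♟ ♟ · ♟ ·
· · ♞ · · · · ♟
♙ · · · · ♟ · ·
♖ · · · · · · ·
· · · · · ♙ · ·
· ♙ ♙ ♙ ♙ · ♙ ♙
· ♘ ♗ ♕ ♔ ♗ ♘ ♖



  a b c d e f g h
  ─────────────────
8│· ♜ ♝ ♛ ♚ ♝ ♞ ♜│8
7│♟ ♟ ♟ ♟ ♟ · ♟ ·│7
6│· · ♞ · · · · ♟│6
5│♙ · · · · ♟ · ·│5
4│♖ · · · · · · ·│4
3│· · · · · ♙ · ·│3
2│· ♙ ♙ ♙ ♙ · ♙ ♙│2
1│· ♘ ♗ ♕ ♔ ♗ ♘ ♖│1
  ─────────────────
  a b c d e f g h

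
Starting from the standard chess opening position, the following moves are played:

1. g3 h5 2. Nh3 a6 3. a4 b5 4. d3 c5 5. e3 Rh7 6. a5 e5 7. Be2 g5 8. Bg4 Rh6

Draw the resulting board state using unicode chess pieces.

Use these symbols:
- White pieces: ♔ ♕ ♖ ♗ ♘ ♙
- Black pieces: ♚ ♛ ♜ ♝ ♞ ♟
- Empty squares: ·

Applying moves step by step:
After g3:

♜ ♞ ♝ ♛ ♚ ♝ ♞ ♜
♟ ♟ ♟ ♟ ♟ ♟ ♟ ♟
· · · · · · · ·
· · · · · · · ·
· · · · · · · ·
· · · · · · ♙ ·
♙ ♙ ♙ ♙ ♙ ♙ · ♙
♖ ♘ ♗ ♕ ♔ ♗ ♘ ♖


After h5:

♜ ♞ ♝ ♛ ♚ ♝ ♞ ♜
♟ ♟ ♟ ♟ ♟ ♟ ♟ ·
· · · · · · · ·
· · · · · · · ♟
· · · · · · · ·
· · · · · · ♙ ·
♙ ♙ ♙ ♙ ♙ ♙ · ♙
♖ ♘ ♗ ♕ ♔ ♗ ♘ ♖


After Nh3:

♜ ♞ ♝ ♛ ♚ ♝ ♞ ♜
♟ ♟ ♟ ♟ ♟ ♟ ♟ ·
· · · · · · · ·
· · · · · · · ♟
· · · · · · · ·
· · · · · · ♙ ♘
♙ ♙ ♙ ♙ ♙ ♙ · ♙
♖ ♘ ♗ ♕ ♔ ♗ · ♖


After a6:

♜ ♞ ♝ ♛ ♚ ♝ ♞ ♜
· ♟ ♟ ♟ ♟ ♟ ♟ ·
♟ · · · · · · ·
· · · · · · · ♟
· · · · · · · ·
· · · · · · ♙ ♘
♙ ♙ ♙ ♙ ♙ ♙ · ♙
♖ ♘ ♗ ♕ ♔ ♗ · ♖


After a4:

♜ ♞ ♝ ♛ ♚ ♝ ♞ ♜
· ♟ ♟ ♟ ♟ ♟ ♟ ·
♟ · · · · · · ·
· · · · · · · ♟
♙ · · · · · · ·
· · · · · · ♙ ♘
· ♙ ♙ ♙ ♙ ♙ · ♙
♖ ♘ ♗ ♕ ♔ ♗ · ♖


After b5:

♜ ♞ ♝ ♛ ♚ ♝ ♞ ♜
· · ♟ ♟ ♟ ♟ ♟ ·
♟ · · · · · · ·
· ♟ · · · · · ♟
♙ · · · · · · ·
· · · · · · ♙ ♘
· ♙ ♙ ♙ ♙ ♙ · ♙
♖ ♘ ♗ ♕ ♔ ♗ · ♖


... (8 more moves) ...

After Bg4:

♜ ♞ ♝ ♛ ♚ ♝ ♞ ·
· · · ♟ · ♟ · ♜
♟ · · · · · · ·
♙ ♟ ♟ · ♟ · ♟ ♟
· · · · · · ♗ ·
· · · ♙ ♙ · ♙ ♘
· ♙ ♙ · · ♙ · ♙
♖ ♘ ♗ ♕ ♔ · · ♖


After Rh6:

♜ ♞ ♝ ♛ ♚ ♝ ♞ ·
· · · ♟ · ♟ · ·
♟ · · · · · · ♜
♙ ♟ ♟ · ♟ · ♟ ♟
· · · · · · ♗ ·
· · · ♙ ♙ · ♙ ♘
· ♙ ♙ · · ♙ · ♙
♖ ♘ ♗ ♕ ♔ · · ♖



  a b c d e f g h
  ─────────────────
8│♜ ♞ ♝ ♛ ♚ ♝ ♞ ·│8
7│· · · ♟ · ♟ · ·│7
6│♟ · · · · · · ♜│6
5│♙ ♟ ♟ · ♟ · ♟ ♟│5
4│· · · · · · ♗ ·│4
3│· · · ♙ ♙ · ♙ ♘│3
2│· ♙ ♙ · · ♙ · ♙│2
1│♖ ♘ ♗ ♕ ♔ · · ♖│1
  ─────────────────
  a b c d e f g h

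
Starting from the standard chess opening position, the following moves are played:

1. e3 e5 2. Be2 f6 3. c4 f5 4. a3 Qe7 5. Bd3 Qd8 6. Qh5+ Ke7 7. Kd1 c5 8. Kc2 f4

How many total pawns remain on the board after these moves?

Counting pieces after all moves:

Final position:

  a b c d e f g h
  ─────────────────
8│♜ ♞ ♝ ♛ · ♝ ♞ ♜│8
7│♟ ♟ · ♟ ♚ · ♟ ♟│7
6│· · · · · · · ·│6
5│· · ♟ · ♟ · · ♕│5
4│· · ♙ · · ♟ · ·│4
3│♙ · · ♗ ♙ · · ·│3
2│· ♙ ♔ ♙ · ♙ ♙ ♙│2
1│♖ ♘ ♗ · · · ♘ ♖│1
  ─────────────────
  a b c d e f g h


16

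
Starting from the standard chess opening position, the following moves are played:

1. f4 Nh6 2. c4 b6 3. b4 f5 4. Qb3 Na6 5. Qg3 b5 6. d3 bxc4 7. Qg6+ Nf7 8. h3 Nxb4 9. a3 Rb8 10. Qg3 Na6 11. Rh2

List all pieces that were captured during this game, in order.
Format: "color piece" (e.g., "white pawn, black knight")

Tracking captures:
  bxc4: captured white pawn
  Nxb4: captured white pawn

white pawn, white pawn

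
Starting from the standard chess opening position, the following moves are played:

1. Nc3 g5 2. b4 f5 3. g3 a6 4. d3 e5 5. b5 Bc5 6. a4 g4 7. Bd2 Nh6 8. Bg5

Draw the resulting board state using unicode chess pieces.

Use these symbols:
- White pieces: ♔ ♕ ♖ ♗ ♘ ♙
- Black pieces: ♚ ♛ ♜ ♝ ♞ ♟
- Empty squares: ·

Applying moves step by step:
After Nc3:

♜ ♞ ♝ ♛ ♚ ♝ ♞ ♜
♟ ♟ ♟ ♟ ♟ ♟ ♟ ♟
· · · · · · · ·
· · · · · · · ·
· · · · · · · ·
· · ♘ · · · · ·
♙ ♙ ♙ ♙ ♙ ♙ ♙ ♙
♖ · ♗ ♕ ♔ ♗ ♘ ♖


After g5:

♜ ♞ ♝ ♛ ♚ ♝ ♞ ♜
♟ ♟ ♟ ♟ ♟ ♟ · ♟
· · · · · · · ·
· · · · · · ♟ ·
· · · · · · · ·
· · ♘ · · · · ·
♙ ♙ ♙ ♙ ♙ ♙ ♙ ♙
♖ · ♗ ♕ ♔ ♗ ♘ ♖


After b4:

♜ ♞ ♝ ♛ ♚ ♝ ♞ ♜
♟ ♟ ♟ ♟ ♟ ♟ · ♟
· · · · · · · ·
· · · · · · ♟ ·
· ♙ · · · · · ·
· · ♘ · · · · ·
♙ · ♙ ♙ ♙ ♙ ♙ ♙
♖ · ♗ ♕ ♔ ♗ ♘ ♖


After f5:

♜ ♞ ♝ ♛ ♚ ♝ ♞ ♜
♟ ♟ ♟ ♟ ♟ · · ♟
· · · · · · · ·
· · · · · ♟ ♟ ·
· ♙ · · · · · ·
· · ♘ · · · · ·
♙ · ♙ ♙ ♙ ♙ ♙ ♙
♖ · ♗ ♕ ♔ ♗ ♘ ♖


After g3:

♜ ♞ ♝ ♛ ♚ ♝ ♞ ♜
♟ ♟ ♟ ♟ ♟ · · ♟
· · · · · · · ·
· · · · · ♟ ♟ ·
· ♙ · · · · · ·
· · ♘ · · · ♙ ·
♙ · ♙ ♙ ♙ ♙ · ♙
♖ · ♗ ♕ ♔ ♗ ♘ ♖


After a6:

♜ ♞ ♝ ♛ ♚ ♝ ♞ ♜
· ♟ ♟ ♟ ♟ · · ♟
♟ · · · · · · ·
· · · · · ♟ ♟ ·
· ♙ · · · · · ·
· · ♘ · · · ♙ ·
♙ · ♙ ♙ ♙ ♙ · ♙
♖ · ♗ ♕ ♔ ♗ ♘ ♖


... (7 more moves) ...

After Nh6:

♜ ♞ ♝ ♛ ♚ · · ♜
· ♟ ♟ ♟ · · · ♟
♟ · · · · · · ♞
· ♙ ♝ · ♟ ♟ · ·
♙ · · · · · ♟ ·
· · ♘ ♙ · · ♙ ·
· · ♙ ♗ ♙ ♙ · ♙
♖ · · ♕ ♔ ♗ ♘ ♖


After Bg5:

♜ ♞ ♝ ♛ ♚ · · ♜
· ♟ ♟ ♟ · · · ♟
♟ · · · · · · ♞
· ♙ ♝ · ♟ ♟ ♗ ·
♙ · · · · · ♟ ·
· · ♘ ♙ · · ♙ ·
· · ♙ · ♙ ♙ · ♙
♖ · · ♕ ♔ ♗ ♘ ♖



  a b c d e f g h
  ─────────────────
8│♜ ♞ ♝ ♛ ♚ · · ♜│8
7│· ♟ ♟ ♟ · · · ♟│7
6│♟ · · · · · · ♞│6
5│· ♙ ♝ · ♟ ♟ ♗ ·│5
4│♙ · · · · · ♟ ·│4
3│· · ♘ ♙ · · ♙ ·│3
2│· · ♙ · ♙ ♙ · ♙│2
1│♖ · · ♕ ♔ ♗ ♘ ♖│1
  ─────────────────
  a b c d e f g h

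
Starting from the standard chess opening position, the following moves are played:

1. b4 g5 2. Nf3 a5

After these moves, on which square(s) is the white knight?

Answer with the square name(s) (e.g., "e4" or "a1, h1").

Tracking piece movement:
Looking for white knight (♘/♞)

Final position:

  a b c d e f g h
  ─────────────────
8│♜ ♞ ♝ ♛ ♚ ♝ ♞ ♜│8
7│· ♟ ♟ ♟ ♟ ♟ · ♟│7
6│· · · · · · · ·│6
5│♟ · · · · · ♟ ·│5
4│· ♙ · · · · · ·│4
3│· · · · · ♘ · ·│3
2│♙ · ♙ ♙ ♙ ♙ ♙ ♙│2
1│♖ ♘ ♗ ♕ ♔ ♗ · ♖│1
  ─────────────────
  a b c d e f g h


b1, f3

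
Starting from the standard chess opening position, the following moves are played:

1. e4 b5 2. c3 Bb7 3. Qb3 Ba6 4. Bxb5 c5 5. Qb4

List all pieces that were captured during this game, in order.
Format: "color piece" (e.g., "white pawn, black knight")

Tracking captures:
  Bxb5: captured black pawn

black pawn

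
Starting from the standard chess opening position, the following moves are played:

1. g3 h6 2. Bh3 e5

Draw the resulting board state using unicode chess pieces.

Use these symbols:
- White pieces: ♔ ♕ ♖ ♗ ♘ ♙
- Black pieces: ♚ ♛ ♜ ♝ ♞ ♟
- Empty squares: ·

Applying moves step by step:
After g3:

♜ ♞ ♝ ♛ ♚ ♝ ♞ ♜
♟ ♟ ♟ ♟ ♟ ♟ ♟ ♟
· · · · · · · ·
· · · · · · · ·
· · · · · · · ·
· · · · · · ♙ ·
♙ ♙ ♙ ♙ ♙ ♙ · ♙
♖ ♘ ♗ ♕ ♔ ♗ ♘ ♖


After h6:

♜ ♞ ♝ ♛ ♚ ♝ ♞ ♜
♟ ♟ ♟ ♟ ♟ ♟ ♟ ·
· · · · · · · ♟
· · · · · · · ·
· · · · · · · ·
· · · · · · ♙ ·
♙ ♙ ♙ ♙ ♙ ♙ · ♙
♖ ♘ ♗ ♕ ♔ ♗ ♘ ♖


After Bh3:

♜ ♞ ♝ ♛ ♚ ♝ ♞ ♜
♟ ♟ ♟ ♟ ♟ ♟ ♟ ·
· · · · · · · ♟
· · · · · · · ·
· · · · · · · ·
· · · · · · ♙ ♗
♙ ♙ ♙ ♙ ♙ ♙ · ♙
♖ ♘ ♗ ♕ ♔ · ♘ ♖


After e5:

♜ ♞ ♝ ♛ ♚ ♝ ♞ ♜
♟ ♟ ♟ ♟ · ♟ ♟ ·
· · · · · · · ♟
· · · · ♟ · · ·
· · · · · · · ·
· · · · · · ♙ ♗
♙ ♙ ♙ ♙ ♙ ♙ · ♙
♖ ♘ ♗ ♕ ♔ · ♘ ♖



  a b c d e f g h
  ─────────────────
8│♜ ♞ ♝ ♛ ♚ ♝ ♞ ♜│8
7│♟ ♟ ♟ ♟ · ♟ ♟ ·│7
6│· · · · · · · ♟│6
5│· · · · ♟ · · ·│5
4│· · · · · · · ·│4
3│· · · · · · ♙ ♗│3
2│♙ ♙ ♙ ♙ ♙ ♙ · ♙│2
1│♖ ♘ ♗ ♕ ♔ · ♘ ♖│1
  ─────────────────
  a b c d e f g h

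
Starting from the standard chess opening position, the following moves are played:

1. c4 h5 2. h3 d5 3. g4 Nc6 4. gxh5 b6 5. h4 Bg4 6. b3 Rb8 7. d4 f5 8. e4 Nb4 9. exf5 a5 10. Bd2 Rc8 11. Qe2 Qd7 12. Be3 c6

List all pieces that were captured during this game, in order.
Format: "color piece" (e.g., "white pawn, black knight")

Tracking captures:
  gxh5: captured black pawn
  exf5: captured black pawn

black pawn, black pawn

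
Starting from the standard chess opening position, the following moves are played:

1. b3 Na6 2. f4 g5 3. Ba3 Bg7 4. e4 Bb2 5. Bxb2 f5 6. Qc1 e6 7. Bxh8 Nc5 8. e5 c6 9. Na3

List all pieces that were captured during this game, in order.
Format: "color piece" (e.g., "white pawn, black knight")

Tracking captures:
  Bxb2: captured black bishop
  Bxh8: captured black rook

black bishop, black rook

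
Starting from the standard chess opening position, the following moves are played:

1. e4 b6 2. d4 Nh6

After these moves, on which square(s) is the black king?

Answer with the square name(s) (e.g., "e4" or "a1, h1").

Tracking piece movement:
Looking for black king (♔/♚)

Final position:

  a b c d e f g h
  ─────────────────
8│♜ ♞ ♝ ♛ ♚ ♝ · ♜│8
7│♟ · ♟ ♟ ♟ ♟ ♟ ♟│7
6│· ♟ · · · · · ♞│6
5│· · · · · · · ·│5
4│· · · ♙ ♙ · · ·│4
3│· · · · · · · ·│3
2│♙ ♙ ♙ · · ♙ ♙ ♙│2
1│♖ ♘ ♗ ♕ ♔ ♗ ♘ ♖│1
  ─────────────────
  a b c d e f g h


e8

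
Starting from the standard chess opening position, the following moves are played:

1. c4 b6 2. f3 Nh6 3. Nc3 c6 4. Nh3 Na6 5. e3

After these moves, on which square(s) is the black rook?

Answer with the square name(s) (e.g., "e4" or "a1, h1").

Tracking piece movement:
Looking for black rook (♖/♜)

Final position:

  a b c d e f g h
  ─────────────────
8│♜ · ♝ ♛ ♚ ♝ · ♜│8
7│♟ · · ♟ ♟ ♟ ♟ ♟│7
6│♞ ♟ ♟ · · · · ♞│6
5│· · · · · · · ·│5
4│· · ♙ · · · · ·│4
3│· · ♘ · ♙ ♙ · ♘│3
2│♙ ♙ · ♙ · · ♙ ♙│2
1│♖ · ♗ ♕ ♔ ♗ · ♖│1
  ─────────────────
  a b c d e f g h


a8, h8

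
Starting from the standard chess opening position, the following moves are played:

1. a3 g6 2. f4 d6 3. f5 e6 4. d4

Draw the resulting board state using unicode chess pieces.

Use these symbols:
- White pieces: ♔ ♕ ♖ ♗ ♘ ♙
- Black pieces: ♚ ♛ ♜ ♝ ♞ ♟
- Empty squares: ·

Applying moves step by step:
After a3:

♜ ♞ ♝ ♛ ♚ ♝ ♞ ♜
♟ ♟ ♟ ♟ ♟ ♟ ♟ ♟
· · · · · · · ·
· · · · · · · ·
· · · · · · · ·
♙ · · · · · · ·
· ♙ ♙ ♙ ♙ ♙ ♙ ♙
♖ ♘ ♗ ♕ ♔ ♗ ♘ ♖


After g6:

♜ ♞ ♝ ♛ ♚ ♝ ♞ ♜
♟ ♟ ♟ ♟ ♟ ♟ · ♟
· · · · · · ♟ ·
· · · · · · · ·
· · · · · · · ·
♙ · · · · · · ·
· ♙ ♙ ♙ ♙ ♙ ♙ ♙
♖ ♘ ♗ ♕ ♔ ♗ ♘ ♖


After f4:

♜ ♞ ♝ ♛ ♚ ♝ ♞ ♜
♟ ♟ ♟ ♟ ♟ ♟ · ♟
· · · · · · ♟ ·
· · · · · · · ·
· · · · · ♙ · ·
♙ · · · · · · ·
· ♙ ♙ ♙ ♙ · ♙ ♙
♖ ♘ ♗ ♕ ♔ ♗ ♘ ♖


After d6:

♜ ♞ ♝ ♛ ♚ ♝ ♞ ♜
♟ ♟ ♟ · ♟ ♟ · ♟
· · · ♟ · · ♟ ·
· · · · · · · ·
· · · · · ♙ · ·
♙ · · · · · · ·
· ♙ ♙ ♙ ♙ · ♙ ♙
♖ ♘ ♗ ♕ ♔ ♗ ♘ ♖


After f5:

♜ ♞ ♝ ♛ ♚ ♝ ♞ ♜
♟ ♟ ♟ · ♟ ♟ · ♟
· · · ♟ · · ♟ ·
· · · · · ♙ · ·
· · · · · · · ·
♙ · · · · · · ·
· ♙ ♙ ♙ ♙ · ♙ ♙
♖ ♘ ♗ ♕ ♔ ♗ ♘ ♖


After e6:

♜ ♞ ♝ ♛ ♚ ♝ ♞ ♜
♟ ♟ ♟ · · ♟ · ♟
· · · ♟ ♟ · ♟ ·
· · · · · ♙ · ·
· · · · · · · ·
♙ · · · · · · ·
· ♙ ♙ ♙ ♙ · ♙ ♙
♖ ♘ ♗ ♕ ♔ ♗ ♘ ♖


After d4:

♜ ♞ ♝ ♛ ♚ ♝ ♞ ♜
♟ ♟ ♟ · · ♟ · ♟
· · · ♟ ♟ · ♟ ·
· · · · · ♙ · ·
· · · ♙ · · · ·
♙ · · · · · · ·
· ♙ ♙ · ♙ · ♙ ♙
♖ ♘ ♗ ♕ ♔ ♗ ♘ ♖



  a b c d e f g h
  ─────────────────
8│♜ ♞ ♝ ♛ ♚ ♝ ♞ ♜│8
7│♟ ♟ ♟ · · ♟ · ♟│7
6│· · · ♟ ♟ · ♟ ·│6
5│· · · · · ♙ · ·│5
4│· · · ♙ · · · ·│4
3│♙ · · · · · · ·│3
2│· ♙ ♙ · ♙ · ♙ ♙│2
1│♖ ♘ ♗ ♕ ♔ ♗ ♘ ♖│1
  ─────────────────
  a b c d e f g h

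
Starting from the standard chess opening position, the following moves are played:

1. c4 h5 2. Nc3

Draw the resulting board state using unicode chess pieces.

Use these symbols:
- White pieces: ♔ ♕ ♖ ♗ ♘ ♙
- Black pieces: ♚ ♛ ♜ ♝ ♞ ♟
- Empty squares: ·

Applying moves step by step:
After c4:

♜ ♞ ♝ ♛ ♚ ♝ ♞ ♜
♟ ♟ ♟ ♟ ♟ ♟ ♟ ♟
· · · · · · · ·
· · · · · · · ·
· · ♙ · · · · ·
· · · · · · · ·
♙ ♙ · ♙ ♙ ♙ ♙ ♙
♖ ♘ ♗ ♕ ♔ ♗ ♘ ♖


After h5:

♜ ♞ ♝ ♛ ♚ ♝ ♞ ♜
♟ ♟ ♟ ♟ ♟ ♟ ♟ ·
· · · · · · · ·
· · · · · · · ♟
· · ♙ · · · · ·
· · · · · · · ·
♙ ♙ · ♙ ♙ ♙ ♙ ♙
♖ ♘ ♗ ♕ ♔ ♗ ♘ ♖


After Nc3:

♜ ♞ ♝ ♛ ♚ ♝ ♞ ♜
♟ ♟ ♟ ♟ ♟ ♟ ♟ ·
· · · · · · · ·
· · · · · · · ♟
· · ♙ · · · · ·
· · ♘ · · · · ·
♙ ♙ · ♙ ♙ ♙ ♙ ♙
♖ · ♗ ♕ ♔ ♗ ♘ ♖



  a b c d e f g h
  ─────────────────
8│♜ ♞ ♝ ♛ ♚ ♝ ♞ ♜│8
7│♟ ♟ ♟ ♟ ♟ ♟ ♟ ·│7
6│· · · · · · · ·│6
5│· · · · · · · ♟│5
4│· · ♙ · · · · ·│4
3│· · ♘ · · · · ·│3
2│♙ ♙ · ♙ ♙ ♙ ♙ ♙│2
1│♖ · ♗ ♕ ♔ ♗ ♘ ♖│1
  ─────────────────
  a b c d e f g h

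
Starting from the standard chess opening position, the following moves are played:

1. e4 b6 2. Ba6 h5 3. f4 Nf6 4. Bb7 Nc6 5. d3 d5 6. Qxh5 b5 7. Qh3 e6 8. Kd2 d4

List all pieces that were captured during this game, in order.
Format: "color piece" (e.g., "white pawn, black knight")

Tracking captures:
  Qxh5: captured black pawn

black pawn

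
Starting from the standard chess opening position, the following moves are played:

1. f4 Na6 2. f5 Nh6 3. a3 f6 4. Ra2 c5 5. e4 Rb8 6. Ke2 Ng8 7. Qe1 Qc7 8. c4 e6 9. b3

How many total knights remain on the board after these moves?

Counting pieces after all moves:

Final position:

  a b c d e f g h
  ─────────────────
8│· ♜ ♝ · ♚ ♝ ♞ ♜│8
7│♟ ♟ ♛ ♟ · · ♟ ♟│7
6│♞ · · · ♟ ♟ · ·│6
5│· · ♟ · · ♙ · ·│5
4│· · ♙ · ♙ · · ·│4
3│♙ ♙ · · · · · ·│3
2│♖ · · ♙ ♔ · ♙ ♙│2
1│· ♘ ♗ · ♕ ♗ ♘ ♖│1
  ─────────────────
  a b c d e f g h


4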